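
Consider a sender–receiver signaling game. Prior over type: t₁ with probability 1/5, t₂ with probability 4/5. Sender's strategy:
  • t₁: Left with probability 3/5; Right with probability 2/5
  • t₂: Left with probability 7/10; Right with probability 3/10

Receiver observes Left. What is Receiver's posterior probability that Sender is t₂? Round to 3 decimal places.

0.824

Apply Bayes' rule using the sender's strategy as the likelihood.
P(Left) = (1/5)·(3/5) + (4/5)·(7/10) = 17/25
P(t₂ | Left) = ((4/5)·(7/10)) / (17/25) = (14/25) / (17/25) = 14/17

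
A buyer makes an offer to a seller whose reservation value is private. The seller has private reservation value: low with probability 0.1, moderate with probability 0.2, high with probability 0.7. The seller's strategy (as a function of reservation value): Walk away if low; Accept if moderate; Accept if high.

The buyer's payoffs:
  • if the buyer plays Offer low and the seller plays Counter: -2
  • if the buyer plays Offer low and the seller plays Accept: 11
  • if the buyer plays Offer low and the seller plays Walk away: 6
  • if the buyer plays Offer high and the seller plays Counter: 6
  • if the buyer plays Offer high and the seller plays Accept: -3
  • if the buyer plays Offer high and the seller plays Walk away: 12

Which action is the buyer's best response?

Compute the buyer's expected payoff for each action, taking the expectation over the seller's type.
E[Offer low] = 0.1·(6) + 0.2·(11) + 0.7·(11) = 10.5
E[Offer high] = 0.1·(12) + 0.2·(-3) + 0.7·(-3) = -1.5
Best response: Offer low (10.5 is the largest).

Offer low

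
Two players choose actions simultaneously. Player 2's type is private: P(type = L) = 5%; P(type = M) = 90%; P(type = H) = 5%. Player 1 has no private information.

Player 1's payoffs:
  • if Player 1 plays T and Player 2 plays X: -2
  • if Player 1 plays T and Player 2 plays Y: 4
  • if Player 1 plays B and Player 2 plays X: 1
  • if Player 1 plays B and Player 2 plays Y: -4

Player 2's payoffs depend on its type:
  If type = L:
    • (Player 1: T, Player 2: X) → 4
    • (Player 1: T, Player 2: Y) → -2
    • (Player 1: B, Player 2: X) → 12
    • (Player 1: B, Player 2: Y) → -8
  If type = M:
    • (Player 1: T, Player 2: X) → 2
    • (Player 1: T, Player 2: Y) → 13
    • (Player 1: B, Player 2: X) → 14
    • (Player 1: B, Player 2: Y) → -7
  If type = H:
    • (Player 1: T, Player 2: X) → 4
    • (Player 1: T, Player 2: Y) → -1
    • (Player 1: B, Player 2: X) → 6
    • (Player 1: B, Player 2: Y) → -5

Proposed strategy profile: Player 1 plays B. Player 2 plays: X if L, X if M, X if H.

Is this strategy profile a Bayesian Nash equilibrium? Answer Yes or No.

A profile is a BNE iff every type of every player is best-responding given beliefs about the other side.
Player 1 plays B: E[B] = 0.05·(1) + 0.9·(1) + 0.05·(1) = 1; E[T] = -2. Best-responding. ✓
Player 2 (type L), facing B: X gives 12, Y gives -8. Proposed X is best. ✓
Player 2 (type M), facing B: X gives 14, Y gives -7. Proposed X is best. ✓
Player 2 (type H), facing B: X gives 6, Y gives -5. Proposed X is best. ✓

Yes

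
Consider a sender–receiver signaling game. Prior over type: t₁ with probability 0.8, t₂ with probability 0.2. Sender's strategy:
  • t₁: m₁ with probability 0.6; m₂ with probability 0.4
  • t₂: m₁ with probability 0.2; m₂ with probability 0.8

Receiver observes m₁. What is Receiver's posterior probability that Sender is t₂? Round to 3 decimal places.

P(m₁) = 0.8·0.6 + 0.2·0.2 = 0.52
P(t₂ | m₁) = (0.2·0.2) / 0.52 = 0.04 / 0.52 = 0.0769231

0.077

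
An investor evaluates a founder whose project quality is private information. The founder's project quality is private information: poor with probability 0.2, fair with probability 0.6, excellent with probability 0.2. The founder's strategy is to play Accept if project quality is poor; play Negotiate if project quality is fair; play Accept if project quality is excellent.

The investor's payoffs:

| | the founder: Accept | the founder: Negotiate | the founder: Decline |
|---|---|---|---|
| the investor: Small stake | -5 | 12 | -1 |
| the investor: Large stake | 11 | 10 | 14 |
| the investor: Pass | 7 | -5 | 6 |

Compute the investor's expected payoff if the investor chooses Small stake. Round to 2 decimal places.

5.20

E[Small stake] = 0.2·(-5) + 0.6·12 + 0.2·(-5) = (-1) + 7.2 + (-1) = 5.2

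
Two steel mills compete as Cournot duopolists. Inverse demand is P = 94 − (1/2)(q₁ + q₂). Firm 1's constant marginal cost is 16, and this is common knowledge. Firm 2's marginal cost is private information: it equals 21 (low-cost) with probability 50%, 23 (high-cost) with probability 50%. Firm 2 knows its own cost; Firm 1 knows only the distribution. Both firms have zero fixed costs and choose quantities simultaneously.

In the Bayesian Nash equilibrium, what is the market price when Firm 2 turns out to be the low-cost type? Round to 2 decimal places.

43.50

Type-c best response for Firm 2: q₂(c) = (94 − c) − q₁/2.
Firm 1 maximizes expected profit; its first-order condition is 94 − q₁ − (1/2)E[q₂] − 16 = 0.
Substituting E[q₂] and solving: E[c₂] = 22, so q₁ = (94 − 2·16 + 22)/(3/2) = 56.
q₂(low-cost) = 45, so P = 94 − (1/2)·(56 + 45) = 43.5.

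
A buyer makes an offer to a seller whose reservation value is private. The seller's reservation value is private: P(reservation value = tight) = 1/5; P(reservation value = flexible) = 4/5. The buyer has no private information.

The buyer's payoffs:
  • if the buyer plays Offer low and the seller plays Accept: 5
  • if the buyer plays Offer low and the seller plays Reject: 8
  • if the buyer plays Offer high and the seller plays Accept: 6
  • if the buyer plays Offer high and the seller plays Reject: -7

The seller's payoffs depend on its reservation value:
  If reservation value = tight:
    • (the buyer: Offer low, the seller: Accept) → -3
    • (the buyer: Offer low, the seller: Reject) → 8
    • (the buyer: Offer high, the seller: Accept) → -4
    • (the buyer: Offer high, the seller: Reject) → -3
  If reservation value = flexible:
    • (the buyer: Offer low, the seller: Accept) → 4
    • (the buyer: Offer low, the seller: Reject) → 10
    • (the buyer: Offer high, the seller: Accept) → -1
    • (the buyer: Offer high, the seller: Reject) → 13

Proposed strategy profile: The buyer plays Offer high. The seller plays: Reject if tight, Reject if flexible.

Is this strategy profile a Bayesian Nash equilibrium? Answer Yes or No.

No

A profile is a BNE iff every type of every player is best-responding given beliefs about the other side.
The buyer plays Offer high: E[Offer high] = 1/5·(-7) + 4/5·(-7) = -7; E[Offer low] = 8. Not best-responding. ✗
The seller (reservation value tight), facing Offer high: Accept gives -4, Reject gives -3. Proposed Reject is best. ✓
The seller (reservation value flexible), facing Offer high: Accept gives -1, Reject gives 13. Proposed Reject is best. ✓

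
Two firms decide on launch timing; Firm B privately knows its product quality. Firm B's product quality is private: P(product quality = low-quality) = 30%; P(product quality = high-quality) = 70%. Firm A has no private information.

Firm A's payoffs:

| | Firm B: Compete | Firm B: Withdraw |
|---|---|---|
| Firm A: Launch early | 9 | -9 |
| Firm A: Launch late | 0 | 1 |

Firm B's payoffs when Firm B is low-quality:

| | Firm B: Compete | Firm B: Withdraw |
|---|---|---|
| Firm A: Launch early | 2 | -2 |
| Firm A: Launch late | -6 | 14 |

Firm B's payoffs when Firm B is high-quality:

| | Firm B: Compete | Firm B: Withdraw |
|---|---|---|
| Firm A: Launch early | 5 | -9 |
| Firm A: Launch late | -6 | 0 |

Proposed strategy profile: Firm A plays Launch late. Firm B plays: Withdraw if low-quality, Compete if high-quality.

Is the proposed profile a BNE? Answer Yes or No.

Firm A plays Launch late: E[Launch late] = 0.3·(1) + 0.7·(0) = 0.3; E[Launch early] = 3.6. Not best-responding. ✗
Firm B (product quality low-quality), facing Launch late: Compete gives -6, Withdraw gives 14. Proposed Withdraw is best. ✓
Firm B (product quality high-quality), facing Launch late: Compete gives -6, Withdraw gives 0. Proposed Compete is not best — profitable deviation exists. ✗

No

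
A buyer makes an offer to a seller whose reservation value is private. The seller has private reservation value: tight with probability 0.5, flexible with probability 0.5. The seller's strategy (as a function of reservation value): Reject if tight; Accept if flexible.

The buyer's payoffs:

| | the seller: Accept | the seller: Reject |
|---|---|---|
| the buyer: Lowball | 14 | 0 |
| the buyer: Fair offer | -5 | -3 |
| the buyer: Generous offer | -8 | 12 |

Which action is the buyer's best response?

Lowball

E[Lowball] = 0.5·(0) + 0.5·(14) = 7
E[Fair offer] = 0.5·(-3) + 0.5·(-5) = -4
E[Generous offer] = 0.5·(12) + 0.5·(-8) = 2
Best response: Lowball (7 is the largest).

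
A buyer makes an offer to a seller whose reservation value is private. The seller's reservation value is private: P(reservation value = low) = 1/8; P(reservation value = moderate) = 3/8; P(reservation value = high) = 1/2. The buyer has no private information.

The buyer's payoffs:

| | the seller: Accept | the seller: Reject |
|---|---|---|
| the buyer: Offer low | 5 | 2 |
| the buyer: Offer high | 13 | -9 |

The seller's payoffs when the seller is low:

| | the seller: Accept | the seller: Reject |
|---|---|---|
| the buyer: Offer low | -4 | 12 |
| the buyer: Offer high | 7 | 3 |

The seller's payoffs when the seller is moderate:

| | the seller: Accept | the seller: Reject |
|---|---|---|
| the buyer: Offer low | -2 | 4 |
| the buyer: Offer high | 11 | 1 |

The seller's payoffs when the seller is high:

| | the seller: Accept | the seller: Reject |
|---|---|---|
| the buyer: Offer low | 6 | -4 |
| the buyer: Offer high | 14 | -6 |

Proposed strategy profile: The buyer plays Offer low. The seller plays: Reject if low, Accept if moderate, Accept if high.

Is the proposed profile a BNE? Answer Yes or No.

No

The buyer plays Offer low: E[Offer low] = 1/8·(2) + 3/8·(5) + 1/2·(5) = 37/8; E[Offer high] = 41/4. Not best-responding. ✗
The seller (reservation value low), facing Offer low: Accept gives -4, Reject gives 12. Proposed Reject is best. ✓
The seller (reservation value moderate), facing Offer low: Accept gives -2, Reject gives 4. Proposed Accept is not best — profitable deviation exists. ✗
The seller (reservation value high), facing Offer low: Accept gives 6, Reject gives -4. Proposed Accept is best. ✓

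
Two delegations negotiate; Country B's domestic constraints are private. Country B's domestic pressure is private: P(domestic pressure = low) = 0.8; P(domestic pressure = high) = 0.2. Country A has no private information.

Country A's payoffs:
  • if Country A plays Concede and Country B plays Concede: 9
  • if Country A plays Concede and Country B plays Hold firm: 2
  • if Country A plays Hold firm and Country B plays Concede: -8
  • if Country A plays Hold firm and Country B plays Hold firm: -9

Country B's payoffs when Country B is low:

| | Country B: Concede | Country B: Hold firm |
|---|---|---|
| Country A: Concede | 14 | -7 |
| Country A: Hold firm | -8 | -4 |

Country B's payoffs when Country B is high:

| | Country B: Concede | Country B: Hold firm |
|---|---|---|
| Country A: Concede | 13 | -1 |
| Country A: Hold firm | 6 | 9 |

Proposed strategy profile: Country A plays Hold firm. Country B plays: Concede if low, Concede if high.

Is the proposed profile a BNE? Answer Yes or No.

Country A plays Hold firm: E[Hold firm] = 0.8·(-8) + 0.2·(-8) = -8; E[Concede] = 9. Not best-responding. ✗
Country B (domestic pressure low), facing Hold firm: Concede gives -8, Hold firm gives -4. Proposed Concede is not best — profitable deviation exists. ✗
Country B (domestic pressure high), facing Hold firm: Concede gives 6, Hold firm gives 9. Proposed Concede is not best — profitable deviation exists. ✗

No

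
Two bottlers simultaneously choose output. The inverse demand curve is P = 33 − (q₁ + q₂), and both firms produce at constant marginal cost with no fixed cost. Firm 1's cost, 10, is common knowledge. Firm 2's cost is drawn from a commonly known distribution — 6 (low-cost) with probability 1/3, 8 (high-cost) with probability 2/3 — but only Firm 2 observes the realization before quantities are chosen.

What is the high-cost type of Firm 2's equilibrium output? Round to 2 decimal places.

9.11

Type-c best response for Firm 2: q₂(c) = (33 − c)/2 − q₁/2.
Firm 1 maximizes expected profit; its first-order condition is 33 − 2q₁ − E[q₂] − 10 = 0.
Substituting E[q₂] and solving: E[c₂] = 7.33333, so q₁ = (33 − 2·10 + 7.33333)/3 = 6.77778.
q₂(high-cost) = (33 − 8 − 6.77778)/2 = 9.11111.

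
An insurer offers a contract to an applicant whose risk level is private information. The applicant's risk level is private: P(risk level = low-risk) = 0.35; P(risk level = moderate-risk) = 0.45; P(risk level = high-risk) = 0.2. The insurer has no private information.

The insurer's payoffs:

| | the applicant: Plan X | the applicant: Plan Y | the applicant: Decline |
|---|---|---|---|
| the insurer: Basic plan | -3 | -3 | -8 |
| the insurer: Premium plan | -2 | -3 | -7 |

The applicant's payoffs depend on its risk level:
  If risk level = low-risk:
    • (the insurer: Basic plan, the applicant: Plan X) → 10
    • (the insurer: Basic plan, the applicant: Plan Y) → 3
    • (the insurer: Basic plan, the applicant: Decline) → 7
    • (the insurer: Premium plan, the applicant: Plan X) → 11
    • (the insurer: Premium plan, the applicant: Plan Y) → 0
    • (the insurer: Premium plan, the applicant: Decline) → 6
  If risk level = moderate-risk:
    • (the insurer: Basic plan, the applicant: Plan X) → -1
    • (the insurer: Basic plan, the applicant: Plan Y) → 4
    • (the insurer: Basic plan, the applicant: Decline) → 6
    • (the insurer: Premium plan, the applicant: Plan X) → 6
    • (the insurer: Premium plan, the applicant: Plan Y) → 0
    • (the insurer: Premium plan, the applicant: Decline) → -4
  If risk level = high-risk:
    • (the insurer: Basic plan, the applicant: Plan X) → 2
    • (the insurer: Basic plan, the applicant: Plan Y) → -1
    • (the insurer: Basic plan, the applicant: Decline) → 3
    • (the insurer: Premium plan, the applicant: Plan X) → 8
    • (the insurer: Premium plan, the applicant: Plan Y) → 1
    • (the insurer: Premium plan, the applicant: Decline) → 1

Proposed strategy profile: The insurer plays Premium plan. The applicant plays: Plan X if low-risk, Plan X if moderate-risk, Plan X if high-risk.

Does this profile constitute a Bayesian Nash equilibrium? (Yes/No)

Yes

The insurer plays Premium plan: E[Premium plan] = 0.35·(-2) + 0.45·(-2) + 0.2·(-2) = -2; E[Basic plan] = -3. Best-responding. ✓
The applicant (risk level low-risk), facing Premium plan: Plan X gives 11, Plan Y gives 0, Decline gives 6. Proposed Plan X is best. ✓
The applicant (risk level moderate-risk), facing Premium plan: Plan X gives 6, Plan Y gives 0, Decline gives -4. Proposed Plan X is best. ✓
The applicant (risk level high-risk), facing Premium plan: Plan X gives 8, Plan Y gives 1, Decline gives 1. Proposed Plan X is best. ✓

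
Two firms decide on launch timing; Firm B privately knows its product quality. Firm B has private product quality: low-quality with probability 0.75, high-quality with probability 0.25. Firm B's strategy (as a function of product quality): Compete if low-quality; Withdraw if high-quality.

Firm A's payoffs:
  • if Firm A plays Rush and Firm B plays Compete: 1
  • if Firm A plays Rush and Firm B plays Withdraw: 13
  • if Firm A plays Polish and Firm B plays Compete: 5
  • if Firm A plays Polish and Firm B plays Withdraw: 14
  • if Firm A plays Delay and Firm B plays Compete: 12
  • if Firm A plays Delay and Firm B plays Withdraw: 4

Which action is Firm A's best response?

Delay

E[Rush] = 0.75·(1) + 0.25·(13) = 4
E[Polish] = 0.75·(5) + 0.25·(14) = 7.25
E[Delay] = 0.75·(12) + 0.25·(4) = 10
Best response: Delay (10 is the largest).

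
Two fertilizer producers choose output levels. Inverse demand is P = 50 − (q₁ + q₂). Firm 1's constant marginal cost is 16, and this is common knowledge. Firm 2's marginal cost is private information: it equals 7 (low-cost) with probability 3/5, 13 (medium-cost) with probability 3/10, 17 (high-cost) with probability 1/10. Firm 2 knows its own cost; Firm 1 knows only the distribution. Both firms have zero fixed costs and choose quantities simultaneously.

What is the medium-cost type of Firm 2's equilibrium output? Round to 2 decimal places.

13.87

Type-c best response for Firm 2: q₂(c) = (50 − c)/2 − q₁/2.
Firm 1 maximizes expected profit; its first-order condition is 50 − 2q₁ − E[q₂] − 16 = 0.
Substituting E[q₂] and solving: E[c₂] = 9.8, so q₁ = (50 − 2·16 + 9.8)/3 = 9.26667.
q₂(medium-cost) = (50 − 13 − 9.26667)/2 = 13.8667.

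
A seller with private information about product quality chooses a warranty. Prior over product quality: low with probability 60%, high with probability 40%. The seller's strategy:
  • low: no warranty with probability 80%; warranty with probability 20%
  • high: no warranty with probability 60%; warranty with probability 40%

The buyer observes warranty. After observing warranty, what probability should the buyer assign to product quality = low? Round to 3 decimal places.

Apply Bayes' rule using the sender's strategy as the likelihood.
P(warranty) = 0.6·0.2 + 0.4·0.4 = 0.28
P(low | warranty) = (0.6·0.2) / 0.28 = 0.12 / 0.28 = 0.428571

0.429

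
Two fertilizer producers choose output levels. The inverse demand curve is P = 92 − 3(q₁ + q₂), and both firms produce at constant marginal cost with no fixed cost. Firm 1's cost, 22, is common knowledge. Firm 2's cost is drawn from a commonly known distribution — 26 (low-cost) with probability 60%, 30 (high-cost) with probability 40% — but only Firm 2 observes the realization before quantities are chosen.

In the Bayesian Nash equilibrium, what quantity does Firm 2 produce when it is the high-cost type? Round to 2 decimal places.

6.13

Type-c best response for Firm 2: q₂(c) = (92 − c)/6 − q₁/2.
Firm 1 maximizes expected profit; its first-order condition is 92 − 6q₁ − 3E[q₂] − 22 = 0.
Substituting E[q₂] and solving: E[c₂] = 27.6, so q₁ = (92 − 2·22 + 27.6)/9 = 8.4.
q₂(high-cost) = (92 − 30 − 3·8.4)/6 = 6.13333.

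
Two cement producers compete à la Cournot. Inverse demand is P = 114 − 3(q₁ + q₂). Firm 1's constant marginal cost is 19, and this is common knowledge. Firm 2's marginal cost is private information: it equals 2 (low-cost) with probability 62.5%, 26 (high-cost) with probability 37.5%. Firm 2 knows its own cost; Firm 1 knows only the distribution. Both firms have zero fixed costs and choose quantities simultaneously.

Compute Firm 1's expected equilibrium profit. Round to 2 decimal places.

Type-c best response for Firm 2: q₂(c) = (114 − c)/6 − q₁/2.
Firm 1 maximizes expected profit; its first-order condition is 114 − 6q₁ − 3E[q₂] − 19 = 0.
Substituting E[q₂] and solving: E[c₂] = 11, so q₁ = (114 − 2·19 + 11)/9 = 9.66667.
E[P] = 114 − 3·(q₁ + E[q₂]) = 48; Firm 1's expected profit = (E[P] − 19)·q₁ = (48 − 19)·9.66667 = 280.333.

280.33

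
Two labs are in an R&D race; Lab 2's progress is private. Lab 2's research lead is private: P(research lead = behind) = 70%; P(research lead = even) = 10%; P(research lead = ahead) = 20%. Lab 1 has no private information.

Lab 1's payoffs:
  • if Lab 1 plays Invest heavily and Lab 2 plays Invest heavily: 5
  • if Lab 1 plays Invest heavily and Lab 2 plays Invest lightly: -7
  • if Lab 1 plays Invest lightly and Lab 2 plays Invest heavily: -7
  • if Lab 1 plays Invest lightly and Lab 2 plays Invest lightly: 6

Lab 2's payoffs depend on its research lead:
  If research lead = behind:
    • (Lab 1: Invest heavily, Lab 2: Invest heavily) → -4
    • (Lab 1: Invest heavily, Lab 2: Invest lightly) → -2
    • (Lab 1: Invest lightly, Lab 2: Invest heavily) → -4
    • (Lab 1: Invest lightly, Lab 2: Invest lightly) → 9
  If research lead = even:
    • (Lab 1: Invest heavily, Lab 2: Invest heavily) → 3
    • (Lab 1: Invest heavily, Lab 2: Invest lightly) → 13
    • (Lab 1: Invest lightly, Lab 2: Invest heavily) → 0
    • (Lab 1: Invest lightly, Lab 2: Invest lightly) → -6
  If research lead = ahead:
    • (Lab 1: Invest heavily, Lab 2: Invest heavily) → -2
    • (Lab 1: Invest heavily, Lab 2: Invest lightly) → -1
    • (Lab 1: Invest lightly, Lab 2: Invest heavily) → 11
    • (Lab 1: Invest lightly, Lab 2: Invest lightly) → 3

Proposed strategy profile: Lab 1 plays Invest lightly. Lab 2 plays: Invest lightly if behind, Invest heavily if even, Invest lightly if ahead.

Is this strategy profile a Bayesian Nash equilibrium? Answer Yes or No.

A profile is a BNE iff every type of every player is best-responding given beliefs about the other side.
Lab 1 plays Invest lightly: E[Invest lightly] = 0.7·(6) + 0.1·(-7) + 0.2·(6) = 4.7; E[Invest heavily] = -5.8. Best-responding. ✓
Lab 2 (research lead behind), facing Invest lightly: Invest heavily gives -4, Invest lightly gives 9. Proposed Invest lightly is best. ✓
Lab 2 (research lead even), facing Invest lightly: Invest heavily gives 0, Invest lightly gives -6. Proposed Invest heavily is best. ✓
Lab 2 (research lead ahead), facing Invest lightly: Invest heavily gives 11, Invest lightly gives 3. Proposed Invest lightly is not best — profitable deviation exists. ✗

No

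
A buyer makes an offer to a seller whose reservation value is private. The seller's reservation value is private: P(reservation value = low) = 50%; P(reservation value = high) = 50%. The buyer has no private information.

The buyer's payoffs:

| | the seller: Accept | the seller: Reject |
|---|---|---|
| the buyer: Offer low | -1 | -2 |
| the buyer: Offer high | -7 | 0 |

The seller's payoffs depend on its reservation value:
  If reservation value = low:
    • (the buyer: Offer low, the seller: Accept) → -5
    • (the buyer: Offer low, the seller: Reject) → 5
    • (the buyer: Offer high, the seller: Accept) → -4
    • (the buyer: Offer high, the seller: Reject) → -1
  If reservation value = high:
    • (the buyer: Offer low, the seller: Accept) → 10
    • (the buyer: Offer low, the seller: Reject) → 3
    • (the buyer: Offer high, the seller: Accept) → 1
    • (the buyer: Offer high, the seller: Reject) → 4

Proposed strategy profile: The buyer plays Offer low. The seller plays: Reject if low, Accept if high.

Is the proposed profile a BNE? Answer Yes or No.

Yes

The buyer plays Offer low: E[Offer low] = 0.5·(-2) + 0.5·(-1) = -1.5; E[Offer high] = -3.5. Best-responding. ✓
The seller (reservation value low), facing Offer low: Accept gives -5, Reject gives 5. Proposed Reject is best. ✓
The seller (reservation value high), facing Offer low: Accept gives 10, Reject gives 3. Proposed Accept is best. ✓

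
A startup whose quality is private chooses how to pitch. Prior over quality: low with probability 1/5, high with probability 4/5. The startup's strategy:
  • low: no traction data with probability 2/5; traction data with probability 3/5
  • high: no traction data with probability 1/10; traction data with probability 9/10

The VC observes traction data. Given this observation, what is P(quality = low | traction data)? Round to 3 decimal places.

0.143

Apply Bayes' rule using the sender's strategy as the likelihood.
P(traction data) = (1/5)·(3/5) + (4/5)·(9/10) = 21/25
P(low | traction data) = ((1/5)·(3/5)) / (21/25) = (3/25) / (21/25) = 1/7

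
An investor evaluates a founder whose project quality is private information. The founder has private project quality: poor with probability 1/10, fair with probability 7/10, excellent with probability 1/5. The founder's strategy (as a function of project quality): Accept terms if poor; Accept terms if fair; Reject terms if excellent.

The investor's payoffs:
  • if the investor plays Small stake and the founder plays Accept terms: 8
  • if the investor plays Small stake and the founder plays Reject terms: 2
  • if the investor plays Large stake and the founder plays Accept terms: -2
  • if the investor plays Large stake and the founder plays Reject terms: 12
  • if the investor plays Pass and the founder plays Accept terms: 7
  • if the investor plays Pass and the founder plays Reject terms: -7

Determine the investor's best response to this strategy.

Compute the investor's expected payoff for each action, taking the expectation over the founder's type.
E[Small stake] = 1/10·(8) + 7/10·(8) + 1/5·(2) = 34/5
E[Large stake] = 1/10·(-2) + 7/10·(-2) + 1/5·(12) = 4/5
E[Pass] = 1/10·(7) + 7/10·(7) + 1/5·(-7) = 21/5
Best response: Small stake (34/5 is the largest).

Small stake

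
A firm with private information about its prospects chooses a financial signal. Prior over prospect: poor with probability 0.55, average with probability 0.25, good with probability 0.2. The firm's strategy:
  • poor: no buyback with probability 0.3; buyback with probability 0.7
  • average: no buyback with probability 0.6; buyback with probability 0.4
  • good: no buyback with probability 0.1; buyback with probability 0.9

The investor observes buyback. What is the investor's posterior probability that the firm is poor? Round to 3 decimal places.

0.579

P(buyback) = 0.55·0.7 + 0.25·0.4 + 0.2·0.9 = 0.665
P(poor | buyback) = (0.55·0.7) / 0.665 = 0.385 / 0.665 = 0.578947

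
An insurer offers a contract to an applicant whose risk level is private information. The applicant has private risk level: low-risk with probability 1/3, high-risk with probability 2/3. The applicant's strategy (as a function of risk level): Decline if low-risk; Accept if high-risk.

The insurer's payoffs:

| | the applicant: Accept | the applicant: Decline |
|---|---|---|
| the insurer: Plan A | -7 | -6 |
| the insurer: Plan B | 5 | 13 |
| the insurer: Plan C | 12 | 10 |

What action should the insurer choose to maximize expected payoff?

Plan C

Compute the insurer's expected payoff for each action, taking the expectation over the applicant's type.
E[Plan A] = 1/3·(-6) + 2/3·(-7) = -20/3
E[Plan B] = 1/3·(13) + 2/3·(5) = 23/3
E[Plan C] = 1/3·(10) + 2/3·(12) = 34/3
Best response: Plan C (34/3 is the largest).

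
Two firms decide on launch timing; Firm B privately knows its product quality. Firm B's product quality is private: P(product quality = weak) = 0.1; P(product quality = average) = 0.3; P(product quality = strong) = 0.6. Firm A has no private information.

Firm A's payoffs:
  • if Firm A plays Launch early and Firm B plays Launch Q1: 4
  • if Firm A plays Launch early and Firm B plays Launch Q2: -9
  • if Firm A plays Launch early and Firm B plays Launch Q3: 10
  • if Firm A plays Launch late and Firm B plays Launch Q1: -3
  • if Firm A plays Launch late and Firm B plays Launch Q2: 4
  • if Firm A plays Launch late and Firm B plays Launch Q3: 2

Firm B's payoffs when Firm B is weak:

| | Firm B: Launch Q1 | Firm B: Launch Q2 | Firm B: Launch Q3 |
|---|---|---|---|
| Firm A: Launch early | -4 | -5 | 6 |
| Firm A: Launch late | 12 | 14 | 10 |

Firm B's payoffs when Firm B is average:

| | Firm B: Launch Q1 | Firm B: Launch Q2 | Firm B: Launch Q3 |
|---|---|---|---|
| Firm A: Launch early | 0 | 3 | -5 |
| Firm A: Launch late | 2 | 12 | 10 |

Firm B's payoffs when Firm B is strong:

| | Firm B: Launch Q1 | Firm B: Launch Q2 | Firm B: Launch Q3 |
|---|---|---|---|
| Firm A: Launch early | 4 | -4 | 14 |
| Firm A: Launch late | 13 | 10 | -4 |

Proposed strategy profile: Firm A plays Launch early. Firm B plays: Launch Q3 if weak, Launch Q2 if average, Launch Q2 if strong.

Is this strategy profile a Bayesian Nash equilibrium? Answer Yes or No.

A profile is a BNE iff every type of every player is best-responding given beliefs about the other side.
Firm A plays Launch early: E[Launch early] = 0.1·(10) + 0.3·(-9) + 0.6·(-9) = -7.1; E[Launch late] = 3.8. Not best-responding. ✗
Firm B (product quality weak), facing Launch early: Launch Q1 gives -4, Launch Q2 gives -5, Launch Q3 gives 6. Proposed Launch Q3 is best. ✓
Firm B (product quality average), facing Launch early: Launch Q1 gives 0, Launch Q2 gives 3, Launch Q3 gives -5. Proposed Launch Q2 is best. ✓
Firm B (product quality strong), facing Launch early: Launch Q1 gives 4, Launch Q2 gives -4, Launch Q3 gives 14. Proposed Launch Q2 is not best — profitable deviation exists. ✗

No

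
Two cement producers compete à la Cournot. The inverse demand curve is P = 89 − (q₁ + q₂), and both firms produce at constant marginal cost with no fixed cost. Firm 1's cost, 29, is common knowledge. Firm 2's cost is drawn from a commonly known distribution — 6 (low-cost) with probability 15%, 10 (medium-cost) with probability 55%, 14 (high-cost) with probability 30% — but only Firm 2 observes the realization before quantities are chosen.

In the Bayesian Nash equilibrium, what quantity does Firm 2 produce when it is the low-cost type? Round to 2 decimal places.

34.57

Each type of Firm 2 best-responds to q₁; Firm 1 best-responds to the expected q₂ over Firm 2's types.
Firm 2 with cost c maximizes (89 − (q₁+q₂) − c)·q₂, giving q₂(c) = (89 − c − q₁)/2.
E[c₂] = 0.15·6 + 0.55·10 + 0.3·14 = 10.6
Firm 1's FOC against E[q₂] yields q₁ = (89 − 2·29 + E[c₂])/3 = (89 − 58 + 10.6)/3 = 13.8667.
q₂(low-cost) = (89 − 6 − 13.8667)/2 = 34.5667.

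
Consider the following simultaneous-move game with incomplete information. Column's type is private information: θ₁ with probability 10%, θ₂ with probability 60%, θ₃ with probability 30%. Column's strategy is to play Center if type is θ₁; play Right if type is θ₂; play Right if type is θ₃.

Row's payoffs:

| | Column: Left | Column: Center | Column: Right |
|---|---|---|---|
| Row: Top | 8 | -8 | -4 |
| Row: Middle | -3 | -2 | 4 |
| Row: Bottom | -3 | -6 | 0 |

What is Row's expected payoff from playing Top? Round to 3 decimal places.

-4.400

E[Top] = 0.1·(-8) + 0.6·(-4) + 0.3·(-4) = (-0.8) + (-2.4) + (-1.2) = -4.4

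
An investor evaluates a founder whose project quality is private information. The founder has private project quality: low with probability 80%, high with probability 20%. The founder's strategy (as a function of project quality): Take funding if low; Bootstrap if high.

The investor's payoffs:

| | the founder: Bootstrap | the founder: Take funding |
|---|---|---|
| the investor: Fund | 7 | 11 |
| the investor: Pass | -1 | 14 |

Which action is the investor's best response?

E[Fund] = 0.8·(11) + 0.2·(7) = 10.2
E[Pass] = 0.8·(14) + 0.2·(-1) = 11
Best response: Pass (11 is the largest).

Pass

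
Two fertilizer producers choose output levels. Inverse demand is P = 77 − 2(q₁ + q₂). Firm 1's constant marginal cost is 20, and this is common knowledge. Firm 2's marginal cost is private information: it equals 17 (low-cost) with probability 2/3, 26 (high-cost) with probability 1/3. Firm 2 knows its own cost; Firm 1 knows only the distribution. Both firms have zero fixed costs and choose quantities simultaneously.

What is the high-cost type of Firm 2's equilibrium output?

Type-c best response for Firm 2: q₂(c) = (77 − c)/4 − q₁/2.
Firm 1 maximizes expected profit; its first-order condition is 77 − 4q₁ − 2E[q₂] − 20 = 0.
Substituting E[q₂] and solving: E[c₂] = 20, so q₁ = (77 − 2·20 + 20)/6 = 9.5.
q₂(high-cost) = (77 − 26 − 2·9.5)/4 = 8.

8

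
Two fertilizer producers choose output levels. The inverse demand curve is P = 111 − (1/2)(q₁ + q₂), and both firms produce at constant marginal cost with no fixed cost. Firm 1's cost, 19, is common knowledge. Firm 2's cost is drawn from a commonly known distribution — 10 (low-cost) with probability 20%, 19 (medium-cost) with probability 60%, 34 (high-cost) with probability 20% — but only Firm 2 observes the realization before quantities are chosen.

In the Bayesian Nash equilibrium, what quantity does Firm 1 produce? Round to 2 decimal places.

Type-c best response for Firm 2: q₂(c) = (111 − c) − q₁/2.
Firm 1 maximizes expected profit; its first-order condition is 111 − q₁ − (1/2)E[q₂] − 19 = 0.
Substituting E[q₂] and solving: E[c₂] = 20.2, so q₁ = (111 − 2·19 + 20.2)/(3/2) = 62.1333.

62.13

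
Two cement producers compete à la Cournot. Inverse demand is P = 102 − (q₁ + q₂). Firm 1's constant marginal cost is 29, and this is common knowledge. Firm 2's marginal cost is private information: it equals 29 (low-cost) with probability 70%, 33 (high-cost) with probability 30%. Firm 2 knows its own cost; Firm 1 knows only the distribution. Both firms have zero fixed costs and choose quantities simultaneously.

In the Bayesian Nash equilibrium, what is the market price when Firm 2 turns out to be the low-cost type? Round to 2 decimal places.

53.13

Type-c best response for Firm 2: q₂(c) = (102 − c)/2 − q₁/2.
Firm 1 maximizes expected profit; its first-order condition is 102 − 2q₁ − E[q₂] − 29 = 0.
Substituting E[q₂] and solving: E[c₂] = 30.2, so q₁ = (102 − 2·29 + 30.2)/3 = 24.7333.
q₂(low-cost) = 24.1333, so P = 102 − (24.7333 + 24.1333) = 53.1333.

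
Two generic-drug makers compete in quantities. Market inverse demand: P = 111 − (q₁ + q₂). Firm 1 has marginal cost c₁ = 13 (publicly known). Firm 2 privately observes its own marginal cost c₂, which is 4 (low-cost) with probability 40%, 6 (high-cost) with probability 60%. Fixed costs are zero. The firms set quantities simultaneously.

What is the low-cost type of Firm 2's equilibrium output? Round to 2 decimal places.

Type-c best response for Firm 2: q₂(c) = (111 − c)/2 − q₁/2.
Firm 1 maximizes expected profit; its first-order condition is 111 − 2q₁ − E[q₂] − 13 = 0.
Substituting E[q₂] and solving: E[c₂] = 5.2, so q₁ = (111 − 2·13 + 5.2)/3 = 30.0667.
q₂(low-cost) = (111 − 4 − 30.0667)/2 = 38.4667.

38.47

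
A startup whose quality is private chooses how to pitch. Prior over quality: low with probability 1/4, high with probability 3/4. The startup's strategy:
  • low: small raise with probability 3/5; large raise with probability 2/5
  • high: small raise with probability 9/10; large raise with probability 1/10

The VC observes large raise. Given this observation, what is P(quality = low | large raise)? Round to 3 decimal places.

0.571

Apply Bayes' rule using the sender's strategy as the likelihood.
P(large raise) = (1/4)·(2/5) + (3/4)·(1/10) = 7/40
P(low | large raise) = ((1/4)·(2/5)) / (7/40) = (1/10) / (7/40) = 4/7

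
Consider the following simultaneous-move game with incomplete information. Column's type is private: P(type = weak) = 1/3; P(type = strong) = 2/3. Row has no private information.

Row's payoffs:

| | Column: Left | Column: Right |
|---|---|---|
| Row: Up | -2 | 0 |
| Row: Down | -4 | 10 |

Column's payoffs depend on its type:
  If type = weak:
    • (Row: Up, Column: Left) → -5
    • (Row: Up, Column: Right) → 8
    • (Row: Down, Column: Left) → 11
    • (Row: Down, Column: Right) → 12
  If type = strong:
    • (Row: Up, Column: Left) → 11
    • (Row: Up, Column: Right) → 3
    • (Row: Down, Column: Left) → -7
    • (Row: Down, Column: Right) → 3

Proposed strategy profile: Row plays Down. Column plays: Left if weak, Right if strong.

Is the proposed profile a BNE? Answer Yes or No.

Row plays Down: E[Down] = 1/3·(-4) + 2/3·(10) = 16/3; E[Up] = -2/3. Best-responding. ✓
Column (type weak), facing Down: Left gives 11, Right gives 12. Proposed Left is not best — profitable deviation exists. ✗
Column (type strong), facing Down: Left gives -7, Right gives 3. Proposed Right is best. ✓

No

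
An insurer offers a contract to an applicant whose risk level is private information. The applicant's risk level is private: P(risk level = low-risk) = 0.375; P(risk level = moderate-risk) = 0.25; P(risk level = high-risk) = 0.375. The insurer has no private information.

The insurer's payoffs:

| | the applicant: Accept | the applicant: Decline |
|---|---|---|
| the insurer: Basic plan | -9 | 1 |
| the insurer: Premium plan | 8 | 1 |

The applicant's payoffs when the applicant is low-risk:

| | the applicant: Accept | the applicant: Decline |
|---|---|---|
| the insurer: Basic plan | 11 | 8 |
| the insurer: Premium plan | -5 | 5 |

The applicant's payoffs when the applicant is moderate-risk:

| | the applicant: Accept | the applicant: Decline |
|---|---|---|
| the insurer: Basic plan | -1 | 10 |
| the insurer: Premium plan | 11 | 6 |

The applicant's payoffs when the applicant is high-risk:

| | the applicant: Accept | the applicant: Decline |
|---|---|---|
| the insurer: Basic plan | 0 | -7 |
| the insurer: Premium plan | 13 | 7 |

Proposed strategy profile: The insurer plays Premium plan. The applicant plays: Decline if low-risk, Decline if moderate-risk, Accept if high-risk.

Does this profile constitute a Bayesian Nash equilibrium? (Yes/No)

A profile is a BNE iff every type of every player is best-responding given beliefs about the other side.
The insurer plays Premium plan: E[Premium plan] = 0.375·(1) + 0.25·(1) + 0.375·(8) = 3.625; E[Basic plan] = -2.75. Best-responding. ✓
The applicant (risk level low-risk), facing Premium plan: Accept gives -5, Decline gives 5. Proposed Decline is best. ✓
The applicant (risk level moderate-risk), facing Premium plan: Accept gives 11, Decline gives 6. Proposed Decline is not best — profitable deviation exists. ✗
The applicant (risk level high-risk), facing Premium plan: Accept gives 13, Decline gives 7. Proposed Accept is best. ✓

No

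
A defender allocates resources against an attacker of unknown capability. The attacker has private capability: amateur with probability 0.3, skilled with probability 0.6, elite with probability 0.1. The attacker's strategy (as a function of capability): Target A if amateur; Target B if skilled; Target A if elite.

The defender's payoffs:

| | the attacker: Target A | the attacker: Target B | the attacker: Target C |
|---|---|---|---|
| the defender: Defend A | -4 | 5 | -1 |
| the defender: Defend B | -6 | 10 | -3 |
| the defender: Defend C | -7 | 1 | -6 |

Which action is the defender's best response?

E[Defend A] = 0.3·(-4) + 0.6·(5) + 0.1·(-4) = 1.4
E[Defend B] = 0.3·(-6) + 0.6·(10) + 0.1·(-6) = 3.6
E[Defend C] = 0.3·(-7) + 0.6·(1) + 0.1·(-7) = -2.2
Best response: Defend B (3.6 is the largest).

Defend B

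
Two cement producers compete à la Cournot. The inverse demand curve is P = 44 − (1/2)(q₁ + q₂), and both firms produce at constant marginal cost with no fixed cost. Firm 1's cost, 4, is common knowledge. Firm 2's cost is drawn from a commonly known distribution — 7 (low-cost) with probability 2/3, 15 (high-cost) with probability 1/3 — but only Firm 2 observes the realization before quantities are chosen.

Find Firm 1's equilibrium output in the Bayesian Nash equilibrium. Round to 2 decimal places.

30.44

Type-c best response for Firm 2: q₂(c) = (44 − c) − q₁/2.
Firm 1 maximizes expected profit; its first-order condition is 44 − q₁ − (1/2)E[q₂] − 4 = 0.
Substituting E[q₂] and solving: E[c₂] = 9.66667, so q₁ = (44 − 2·4 + 9.66667)/(3/2) = 30.4444.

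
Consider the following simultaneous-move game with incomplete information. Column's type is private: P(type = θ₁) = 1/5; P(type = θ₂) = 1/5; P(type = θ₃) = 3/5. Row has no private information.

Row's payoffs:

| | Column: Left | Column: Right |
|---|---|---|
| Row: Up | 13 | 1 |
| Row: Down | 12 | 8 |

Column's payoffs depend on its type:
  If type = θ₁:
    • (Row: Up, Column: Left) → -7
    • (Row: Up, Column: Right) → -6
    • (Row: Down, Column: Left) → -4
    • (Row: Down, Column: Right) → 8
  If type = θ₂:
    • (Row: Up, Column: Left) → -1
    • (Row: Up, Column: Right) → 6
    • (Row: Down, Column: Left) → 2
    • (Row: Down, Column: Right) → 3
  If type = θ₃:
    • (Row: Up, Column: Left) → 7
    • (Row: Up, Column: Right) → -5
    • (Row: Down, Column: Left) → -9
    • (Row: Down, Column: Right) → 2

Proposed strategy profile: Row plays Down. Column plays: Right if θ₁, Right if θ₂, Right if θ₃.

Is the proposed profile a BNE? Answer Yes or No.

Yes

Row plays Down: E[Down] = 1/5·(8) + 1/5·(8) + 3/5·(8) = 8; E[Up] = 1. Best-responding. ✓
Column (type θ₁), facing Down: Left gives -4, Right gives 8. Proposed Right is best. ✓
Column (type θ₂), facing Down: Left gives 2, Right gives 3. Proposed Right is best. ✓
Column (type θ₃), facing Down: Left gives -9, Right gives 2. Proposed Right is best. ✓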